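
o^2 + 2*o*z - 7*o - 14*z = (o - 7)*(o + 2*z)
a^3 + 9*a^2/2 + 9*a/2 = a*(a + 3/2)*(a + 3)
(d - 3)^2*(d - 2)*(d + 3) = d^4 - 5*d^3 - 3*d^2 + 45*d - 54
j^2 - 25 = (j - 5)*(j + 5)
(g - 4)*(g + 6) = g^2 + 2*g - 24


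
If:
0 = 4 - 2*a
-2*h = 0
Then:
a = 2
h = 0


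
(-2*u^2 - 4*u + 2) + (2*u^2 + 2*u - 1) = 1 - 2*u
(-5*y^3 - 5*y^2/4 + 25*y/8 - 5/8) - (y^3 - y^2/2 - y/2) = -6*y^3 - 3*y^2/4 + 29*y/8 - 5/8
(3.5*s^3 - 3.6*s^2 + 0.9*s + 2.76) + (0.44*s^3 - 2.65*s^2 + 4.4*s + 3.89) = 3.94*s^3 - 6.25*s^2 + 5.3*s + 6.65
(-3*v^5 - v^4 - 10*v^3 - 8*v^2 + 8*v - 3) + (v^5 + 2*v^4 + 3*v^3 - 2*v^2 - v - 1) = -2*v^5 + v^4 - 7*v^3 - 10*v^2 + 7*v - 4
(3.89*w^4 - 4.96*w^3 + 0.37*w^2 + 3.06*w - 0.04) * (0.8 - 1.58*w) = -6.1462*w^5 + 10.9488*w^4 - 4.5526*w^3 - 4.5388*w^2 + 2.5112*w - 0.032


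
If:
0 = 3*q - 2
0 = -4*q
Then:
No Solution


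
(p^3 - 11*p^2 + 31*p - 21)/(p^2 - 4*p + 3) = p - 7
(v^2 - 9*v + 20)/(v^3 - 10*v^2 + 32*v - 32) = (v - 5)/(v^2 - 6*v + 8)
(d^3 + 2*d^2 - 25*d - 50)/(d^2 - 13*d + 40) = (d^2 + 7*d + 10)/(d - 8)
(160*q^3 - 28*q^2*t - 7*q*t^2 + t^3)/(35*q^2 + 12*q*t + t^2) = (32*q^2 - 12*q*t + t^2)/(7*q + t)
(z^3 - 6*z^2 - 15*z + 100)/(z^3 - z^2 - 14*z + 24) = (z^2 - 10*z + 25)/(z^2 - 5*z + 6)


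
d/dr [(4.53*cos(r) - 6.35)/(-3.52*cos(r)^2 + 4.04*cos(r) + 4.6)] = (-15.9456*cos(r)^2 + 44.704*cos(r) - 46.492)*sin(r)/(12.3904*cos(r)^4 - 28.4416*cos(r)^3 - 16.0624*cos(r)^2 + 37.168*cos(r) + 21.16)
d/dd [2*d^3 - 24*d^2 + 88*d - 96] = 6*d^2 - 48*d + 88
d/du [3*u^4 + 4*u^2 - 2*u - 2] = 12*u^3 + 8*u - 2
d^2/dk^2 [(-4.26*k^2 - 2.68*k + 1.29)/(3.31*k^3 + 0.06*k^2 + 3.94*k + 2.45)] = (-93.345972*k^6 - 176.174088*k^5 + 499.745124*k^4 + 559.64642*k^3 + 365.52714*k^2 - 58.574034*k + 40.270408)/(36.264691*k^9 + 1.972098*k^8 + 129.53685*k^7 + 85.222455*k^6 + 157.11132*k^5 + 194.529288*k^4 + 124.242889*k^3 + 115.17891*k^2 + 70.94955*k + 14.706125)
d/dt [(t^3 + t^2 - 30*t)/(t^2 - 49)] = (t^4 - 117*t^2 - 98*t + 1470)/(t^4 - 98*t^2 + 2401)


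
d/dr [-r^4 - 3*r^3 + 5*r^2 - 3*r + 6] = -4*r^3 - 9*r^2 + 10*r - 3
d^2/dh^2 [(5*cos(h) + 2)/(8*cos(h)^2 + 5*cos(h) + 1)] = (-720*(1 - cos(2*h))^2*cos(h) - 78*(1 - cos(2*h))^2 + 885*cos(h) + 183*cos(2*h)/2 - 480*cos(3*h) + 160*cos(5*h) + 843/2)/(5*cos(h) + 4*cos(2*h) + 5)^3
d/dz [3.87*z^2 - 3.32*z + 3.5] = 7.74*z - 3.32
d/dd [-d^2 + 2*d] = 2 - 2*d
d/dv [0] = 0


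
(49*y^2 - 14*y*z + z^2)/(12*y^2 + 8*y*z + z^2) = (49*y^2 - 14*y*z + z^2)/(12*y^2 + 8*y*z + z^2)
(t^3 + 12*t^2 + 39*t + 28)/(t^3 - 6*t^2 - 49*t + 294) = (t^2 + 5*t + 4)/(t^2 - 13*t + 42)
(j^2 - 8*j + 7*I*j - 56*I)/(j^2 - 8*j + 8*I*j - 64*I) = (j + 7*I)/(j + 8*I)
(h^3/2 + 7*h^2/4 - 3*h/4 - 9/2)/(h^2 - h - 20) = (-2*h^3 - 7*h^2 + 3*h + 18)/(4*(-h^2 + h + 20))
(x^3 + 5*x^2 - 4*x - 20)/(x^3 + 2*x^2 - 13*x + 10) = (x + 2)/(x - 1)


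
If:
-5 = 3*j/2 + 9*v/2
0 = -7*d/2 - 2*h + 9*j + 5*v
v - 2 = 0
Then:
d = -4*h/7 - 148/7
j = -28/3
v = 2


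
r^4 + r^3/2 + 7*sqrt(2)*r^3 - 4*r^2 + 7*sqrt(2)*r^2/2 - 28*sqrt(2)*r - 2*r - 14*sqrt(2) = (r - 2)*(r + 1/2)*(r + 2)*(r + 7*sqrt(2))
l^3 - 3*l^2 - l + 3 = (l - 3)*(l - 1)*(l + 1)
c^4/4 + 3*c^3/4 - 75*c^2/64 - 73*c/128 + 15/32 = (c/4 + 1)*(c - 5/4)*(c - 1/2)*(c + 3/4)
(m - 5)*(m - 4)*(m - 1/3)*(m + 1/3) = m^4 - 9*m^3 + 179*m^2/9 + m - 20/9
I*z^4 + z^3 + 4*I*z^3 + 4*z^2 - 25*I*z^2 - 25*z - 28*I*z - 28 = (z - 4)*(z + 1)*(z + 7)*(I*z + 1)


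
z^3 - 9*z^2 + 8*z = z*(z - 8)*(z - 1)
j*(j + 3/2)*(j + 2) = j^3 + 7*j^2/2 + 3*j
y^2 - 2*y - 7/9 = (y - 7/3)*(y + 1/3)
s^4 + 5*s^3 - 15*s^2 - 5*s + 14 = (s - 2)*(s - 1)*(s + 1)*(s + 7)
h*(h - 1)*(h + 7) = h^3 + 6*h^2 - 7*h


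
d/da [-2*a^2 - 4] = -4*a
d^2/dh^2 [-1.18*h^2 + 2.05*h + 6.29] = -2.36000000000000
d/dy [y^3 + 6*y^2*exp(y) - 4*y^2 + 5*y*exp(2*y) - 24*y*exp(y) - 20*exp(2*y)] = 6*y^2*exp(y) + 3*y^2 + 10*y*exp(2*y) - 12*y*exp(y) - 8*y - 35*exp(2*y) - 24*exp(y)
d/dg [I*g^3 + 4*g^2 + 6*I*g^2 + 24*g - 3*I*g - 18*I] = 3*I*g^2 + g*(8 + 12*I) + 24 - 3*I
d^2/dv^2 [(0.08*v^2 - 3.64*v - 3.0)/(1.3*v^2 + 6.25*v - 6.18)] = (-13.6032*v^3 - 26.56368*v^2 - 321.71256*v - 557.658216)/(2.197*v^6 + 31.6875*v^5 + 121.01115*v^4 - 57.134375*v^3 - 575.26839*v^2 + 716.1075*v - 236.029032)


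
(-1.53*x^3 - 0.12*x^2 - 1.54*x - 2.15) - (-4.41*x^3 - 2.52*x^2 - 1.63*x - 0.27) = 2.88*x^3 + 2.4*x^2 + 0.0899999999999999*x - 1.88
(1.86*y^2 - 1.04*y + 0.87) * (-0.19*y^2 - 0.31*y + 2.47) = -0.3534*y^4 - 0.379*y^3 + 4.7513*y^2 - 2.8385*y + 2.1489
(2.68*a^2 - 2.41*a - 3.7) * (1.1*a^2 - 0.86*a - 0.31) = 2.948*a^4 - 4.9558*a^3 - 2.8282*a^2 + 3.9291*a + 1.147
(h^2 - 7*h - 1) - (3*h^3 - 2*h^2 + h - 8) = -3*h^3 + 3*h^2 - 8*h + 7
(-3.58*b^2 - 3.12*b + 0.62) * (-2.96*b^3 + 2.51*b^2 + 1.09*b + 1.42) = 10.5968*b^5 + 0.249400000000001*b^4 - 13.5686*b^3 - 6.9282*b^2 - 3.7546*b + 0.8804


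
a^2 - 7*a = a*(a - 7)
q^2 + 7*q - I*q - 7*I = (q + 7)*(q - I)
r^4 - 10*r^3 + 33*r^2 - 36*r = r*(r - 4)*(r - 3)^2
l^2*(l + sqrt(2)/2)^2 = l^4 + sqrt(2)*l^3 + l^2/2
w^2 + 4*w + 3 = (w + 1)*(w + 3)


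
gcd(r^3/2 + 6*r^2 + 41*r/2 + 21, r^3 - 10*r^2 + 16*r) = 1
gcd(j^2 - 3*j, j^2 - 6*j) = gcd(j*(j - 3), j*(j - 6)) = j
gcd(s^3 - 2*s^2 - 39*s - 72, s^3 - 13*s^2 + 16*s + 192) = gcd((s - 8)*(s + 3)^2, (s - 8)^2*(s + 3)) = s^2 - 5*s - 24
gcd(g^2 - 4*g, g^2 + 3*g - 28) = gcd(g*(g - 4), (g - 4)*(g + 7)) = g - 4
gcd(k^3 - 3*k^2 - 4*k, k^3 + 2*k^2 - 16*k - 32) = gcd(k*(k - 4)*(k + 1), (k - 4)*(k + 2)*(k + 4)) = k - 4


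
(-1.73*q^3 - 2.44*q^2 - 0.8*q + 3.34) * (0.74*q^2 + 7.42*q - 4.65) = -1.2802*q^5 - 14.6422*q^4 - 10.6523*q^3 + 7.8816*q^2 + 28.5028*q - 15.531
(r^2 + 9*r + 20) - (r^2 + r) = 8*r + 20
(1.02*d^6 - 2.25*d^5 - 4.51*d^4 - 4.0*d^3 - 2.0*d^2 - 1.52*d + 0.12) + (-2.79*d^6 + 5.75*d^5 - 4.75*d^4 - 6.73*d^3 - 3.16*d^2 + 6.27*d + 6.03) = -1.77*d^6 + 3.5*d^5 - 9.26*d^4 - 10.73*d^3 - 5.16*d^2 + 4.75*d + 6.15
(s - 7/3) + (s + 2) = 2*s - 1/3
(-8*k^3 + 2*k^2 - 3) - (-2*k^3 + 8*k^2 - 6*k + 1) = -6*k^3 - 6*k^2 + 6*k - 4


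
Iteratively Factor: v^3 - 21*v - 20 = (v + 1)*(v^2 - v - 20) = (v - 5)*(v + 1)*(v + 4)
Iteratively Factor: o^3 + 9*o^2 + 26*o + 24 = (o + 4)*(o^2 + 5*o + 6) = (o + 2)*(o + 4)*(o + 3)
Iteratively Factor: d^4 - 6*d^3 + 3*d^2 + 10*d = (d - 5)*(d^3 - d^2 - 2*d) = (d - 5)*(d + 1)*(d^2 - 2*d) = d*(d - 5)*(d + 1)*(d - 2)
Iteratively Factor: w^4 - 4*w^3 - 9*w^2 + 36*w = (w + 3)*(w^3 - 7*w^2 + 12*w) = (w - 4)*(w + 3)*(w^2 - 3*w) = (w - 4)*(w - 3)*(w + 3)*(w)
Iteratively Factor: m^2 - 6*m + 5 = (m - 1)*(m - 5)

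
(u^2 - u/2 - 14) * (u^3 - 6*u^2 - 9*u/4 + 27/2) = u^5 - 13*u^4/2 - 53*u^3/4 + 789*u^2/8 + 99*u/4 - 189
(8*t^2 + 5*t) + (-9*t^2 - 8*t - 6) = -t^2 - 3*t - 6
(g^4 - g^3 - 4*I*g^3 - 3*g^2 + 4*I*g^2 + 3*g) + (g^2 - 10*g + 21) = g^4 - g^3 - 4*I*g^3 - 2*g^2 + 4*I*g^2 - 7*g + 21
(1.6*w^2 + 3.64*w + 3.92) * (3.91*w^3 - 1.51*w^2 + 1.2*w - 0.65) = 6.256*w^5 + 11.8164*w^4 + 11.7508*w^3 - 2.5912*w^2 + 2.338*w - 2.548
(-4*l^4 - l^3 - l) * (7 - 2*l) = 8*l^5 - 26*l^4 - 7*l^3 + 2*l^2 - 7*l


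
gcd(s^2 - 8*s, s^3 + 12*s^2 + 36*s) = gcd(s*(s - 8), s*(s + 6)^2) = s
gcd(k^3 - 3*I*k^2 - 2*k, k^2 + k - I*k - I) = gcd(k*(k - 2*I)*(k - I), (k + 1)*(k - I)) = k - I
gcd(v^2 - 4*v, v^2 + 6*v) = v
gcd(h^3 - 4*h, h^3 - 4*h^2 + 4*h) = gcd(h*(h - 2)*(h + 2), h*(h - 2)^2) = h^2 - 2*h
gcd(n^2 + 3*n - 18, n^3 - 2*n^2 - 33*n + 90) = n^2 + 3*n - 18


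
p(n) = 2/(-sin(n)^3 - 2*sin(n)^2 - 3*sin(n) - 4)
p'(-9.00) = -0.37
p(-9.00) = -0.66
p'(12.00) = 0.37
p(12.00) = -0.71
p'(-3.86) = -0.21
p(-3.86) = -0.28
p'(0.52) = 0.27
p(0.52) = -0.33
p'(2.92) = -0.35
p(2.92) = -0.42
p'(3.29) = -0.38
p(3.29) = -0.56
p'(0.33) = 0.32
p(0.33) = -0.38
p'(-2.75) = -0.37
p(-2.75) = -0.65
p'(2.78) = -0.31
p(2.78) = -0.37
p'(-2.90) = -0.38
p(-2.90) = -0.59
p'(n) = 2*(3*sin(n)^2*cos(n) + 4*sin(n)*cos(n) + 3*cos(n))/(-sin(n)^3 - 2*sin(n)^2 - 3*sin(n) - 4)^2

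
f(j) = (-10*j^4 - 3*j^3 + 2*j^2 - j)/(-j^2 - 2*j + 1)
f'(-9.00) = -194.69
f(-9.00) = 1020.19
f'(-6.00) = -129.21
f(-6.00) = 531.91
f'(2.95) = 45.45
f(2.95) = 60.28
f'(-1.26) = 32.94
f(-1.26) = -7.64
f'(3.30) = 52.04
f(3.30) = 77.33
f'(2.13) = 30.38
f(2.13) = 29.23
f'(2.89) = 44.33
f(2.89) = 57.58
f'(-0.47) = -0.15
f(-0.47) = 0.43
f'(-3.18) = 90.26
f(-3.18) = 327.98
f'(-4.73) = -92.92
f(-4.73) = 389.37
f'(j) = (2*j + 2)*(-10*j^4 - 3*j^3 + 2*j^2 - j)/(-j^2 - 2*j + 1)^2 + (-40*j^3 - 9*j^2 + 4*j - 1)/(-j^2 - 2*j + 1)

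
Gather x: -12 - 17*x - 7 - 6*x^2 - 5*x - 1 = -6*x^2 - 22*x - 20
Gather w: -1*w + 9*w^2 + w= 9*w^2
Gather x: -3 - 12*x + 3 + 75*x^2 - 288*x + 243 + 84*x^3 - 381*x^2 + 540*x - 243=84*x^3 - 306*x^2 + 240*x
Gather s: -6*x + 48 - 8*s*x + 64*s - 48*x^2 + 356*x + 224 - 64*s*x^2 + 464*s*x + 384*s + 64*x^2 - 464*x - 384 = s*(-64*x^2 + 456*x + 448) + 16*x^2 - 114*x - 112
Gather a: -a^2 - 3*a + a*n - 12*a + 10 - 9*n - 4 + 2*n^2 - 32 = -a^2 + a*(n - 15) + 2*n^2 - 9*n - 26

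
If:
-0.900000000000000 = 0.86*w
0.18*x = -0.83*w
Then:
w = -1.05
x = 4.83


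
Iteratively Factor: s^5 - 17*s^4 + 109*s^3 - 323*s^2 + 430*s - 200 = (s - 4)*(s^4 - 13*s^3 + 57*s^2 - 95*s + 50) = (s - 5)*(s - 4)*(s^3 - 8*s^2 + 17*s - 10) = (s - 5)*(s - 4)*(s - 1)*(s^2 - 7*s + 10) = (s - 5)^2*(s - 4)*(s - 1)*(s - 2)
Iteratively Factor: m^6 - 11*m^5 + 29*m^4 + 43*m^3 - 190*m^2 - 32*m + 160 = (m - 5)*(m^5 - 6*m^4 - m^3 + 38*m^2 - 32) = (m - 5)*(m + 1)*(m^4 - 7*m^3 + 6*m^2 + 32*m - 32) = (m - 5)*(m + 1)*(m + 2)*(m^3 - 9*m^2 + 24*m - 16) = (m - 5)*(m - 4)*(m + 1)*(m + 2)*(m^2 - 5*m + 4) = (m - 5)*(m - 4)^2*(m + 1)*(m + 2)*(m - 1)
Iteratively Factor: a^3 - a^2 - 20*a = (a + 4)*(a^2 - 5*a) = a*(a + 4)*(a - 5)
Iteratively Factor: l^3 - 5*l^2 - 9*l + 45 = (l - 3)*(l^2 - 2*l - 15) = (l - 3)*(l + 3)*(l - 5)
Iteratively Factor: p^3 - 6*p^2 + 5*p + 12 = (p + 1)*(p^2 - 7*p + 12) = (p - 3)*(p + 1)*(p - 4)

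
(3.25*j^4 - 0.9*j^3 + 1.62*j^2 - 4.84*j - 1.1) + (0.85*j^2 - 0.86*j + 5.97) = 3.25*j^4 - 0.9*j^3 + 2.47*j^2 - 5.7*j + 4.87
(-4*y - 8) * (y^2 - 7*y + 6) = -4*y^3 + 20*y^2 + 32*y - 48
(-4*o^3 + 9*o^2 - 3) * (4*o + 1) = -16*o^4 + 32*o^3 + 9*o^2 - 12*o - 3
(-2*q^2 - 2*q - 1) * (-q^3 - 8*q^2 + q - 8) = 2*q^5 + 18*q^4 + 15*q^3 + 22*q^2 + 15*q + 8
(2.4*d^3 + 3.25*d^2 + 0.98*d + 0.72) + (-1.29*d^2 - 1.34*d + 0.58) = 2.4*d^3 + 1.96*d^2 - 0.36*d + 1.3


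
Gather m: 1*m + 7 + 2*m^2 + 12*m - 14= 2*m^2 + 13*m - 7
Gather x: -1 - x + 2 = 1 - x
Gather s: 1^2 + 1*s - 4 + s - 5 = 2*s - 8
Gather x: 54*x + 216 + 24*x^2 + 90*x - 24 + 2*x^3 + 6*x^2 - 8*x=2*x^3 + 30*x^2 + 136*x + 192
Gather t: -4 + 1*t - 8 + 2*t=3*t - 12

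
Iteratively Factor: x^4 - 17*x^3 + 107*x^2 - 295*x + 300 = (x - 5)*(x^3 - 12*x^2 + 47*x - 60) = (x - 5)*(x - 3)*(x^2 - 9*x + 20) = (x - 5)^2*(x - 3)*(x - 4)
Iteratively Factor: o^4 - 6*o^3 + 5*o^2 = (o - 5)*(o^3 - o^2) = o*(o - 5)*(o^2 - o) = o^2*(o - 5)*(o - 1)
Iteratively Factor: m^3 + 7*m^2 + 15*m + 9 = (m + 3)*(m^2 + 4*m + 3) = (m + 1)*(m + 3)*(m + 3)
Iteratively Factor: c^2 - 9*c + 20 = (c - 5)*(c - 4)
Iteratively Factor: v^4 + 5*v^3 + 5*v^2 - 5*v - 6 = (v + 3)*(v^3 + 2*v^2 - v - 2) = (v + 2)*(v + 3)*(v^2 - 1) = (v - 1)*(v + 2)*(v + 3)*(v + 1)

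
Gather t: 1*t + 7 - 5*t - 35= -4*t - 28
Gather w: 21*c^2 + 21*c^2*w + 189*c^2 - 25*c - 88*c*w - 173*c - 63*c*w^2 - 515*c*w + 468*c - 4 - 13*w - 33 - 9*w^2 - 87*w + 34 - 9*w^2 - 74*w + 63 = 210*c^2 + 270*c + w^2*(-63*c - 18) + w*(21*c^2 - 603*c - 174) + 60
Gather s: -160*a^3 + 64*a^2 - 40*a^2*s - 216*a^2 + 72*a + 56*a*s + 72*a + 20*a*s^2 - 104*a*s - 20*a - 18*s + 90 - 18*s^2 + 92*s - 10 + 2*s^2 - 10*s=-160*a^3 - 152*a^2 + 124*a + s^2*(20*a - 16) + s*(-40*a^2 - 48*a + 64) + 80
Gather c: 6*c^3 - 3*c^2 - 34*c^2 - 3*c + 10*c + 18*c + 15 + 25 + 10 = 6*c^3 - 37*c^2 + 25*c + 50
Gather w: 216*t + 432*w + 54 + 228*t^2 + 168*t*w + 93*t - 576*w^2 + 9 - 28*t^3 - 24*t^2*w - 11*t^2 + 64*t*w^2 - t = -28*t^3 + 217*t^2 + 308*t + w^2*(64*t - 576) + w*(-24*t^2 + 168*t + 432) + 63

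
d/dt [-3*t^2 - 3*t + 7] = -6*t - 3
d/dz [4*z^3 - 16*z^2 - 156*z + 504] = 12*z^2 - 32*z - 156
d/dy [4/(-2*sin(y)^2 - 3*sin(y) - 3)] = 4*(4*sin(y) + 3)*cos(y)/(3*sin(y) - cos(2*y) + 4)^2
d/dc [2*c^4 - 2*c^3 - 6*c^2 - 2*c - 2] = 8*c^3 - 6*c^2 - 12*c - 2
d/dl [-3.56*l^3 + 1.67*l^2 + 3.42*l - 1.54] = -10.68*l^2 + 3.34*l + 3.42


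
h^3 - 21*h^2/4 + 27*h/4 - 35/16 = (h - 7/2)*(h - 5/4)*(h - 1/2)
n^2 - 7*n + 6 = (n - 6)*(n - 1)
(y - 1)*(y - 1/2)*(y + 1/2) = y^3 - y^2 - y/4 + 1/4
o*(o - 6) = o^2 - 6*o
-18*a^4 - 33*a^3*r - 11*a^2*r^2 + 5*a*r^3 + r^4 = (-3*a + r)*(a + r)^2*(6*a + r)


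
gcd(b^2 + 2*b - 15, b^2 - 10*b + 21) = b - 3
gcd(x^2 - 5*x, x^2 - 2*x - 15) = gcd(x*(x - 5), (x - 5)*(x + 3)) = x - 5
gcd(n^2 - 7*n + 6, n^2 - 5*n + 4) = n - 1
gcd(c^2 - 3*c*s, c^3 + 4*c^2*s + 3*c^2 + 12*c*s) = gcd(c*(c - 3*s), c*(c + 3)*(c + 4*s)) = c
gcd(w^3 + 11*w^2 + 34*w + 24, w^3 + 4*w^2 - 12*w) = w + 6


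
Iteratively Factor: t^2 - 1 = (t + 1)*(t - 1)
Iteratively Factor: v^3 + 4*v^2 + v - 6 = (v + 3)*(v^2 + v - 2) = (v + 2)*(v + 3)*(v - 1)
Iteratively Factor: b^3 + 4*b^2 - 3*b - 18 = (b + 3)*(b^2 + b - 6) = (b - 2)*(b + 3)*(b + 3)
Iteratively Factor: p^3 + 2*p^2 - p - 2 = (p + 1)*(p^2 + p - 2) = (p + 1)*(p + 2)*(p - 1)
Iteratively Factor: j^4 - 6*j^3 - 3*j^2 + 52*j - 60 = (j - 2)*(j^3 - 4*j^2 - 11*j + 30) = (j - 5)*(j - 2)*(j^2 + j - 6) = (j - 5)*(j - 2)^2*(j + 3)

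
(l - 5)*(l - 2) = l^2 - 7*l + 10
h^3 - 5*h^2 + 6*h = h*(h - 3)*(h - 2)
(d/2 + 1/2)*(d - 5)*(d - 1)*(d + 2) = d^4/2 - 3*d^3/2 - 11*d^2/2 + 3*d/2 + 5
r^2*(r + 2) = r^3 + 2*r^2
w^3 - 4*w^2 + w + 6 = (w - 3)*(w - 2)*(w + 1)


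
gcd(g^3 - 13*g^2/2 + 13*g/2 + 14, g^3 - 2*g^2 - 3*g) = g + 1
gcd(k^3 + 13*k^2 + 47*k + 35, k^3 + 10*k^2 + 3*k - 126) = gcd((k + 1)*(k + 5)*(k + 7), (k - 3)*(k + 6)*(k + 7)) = k + 7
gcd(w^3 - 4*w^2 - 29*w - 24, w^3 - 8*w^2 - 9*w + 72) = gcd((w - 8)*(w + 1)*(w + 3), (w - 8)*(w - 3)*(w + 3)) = w^2 - 5*w - 24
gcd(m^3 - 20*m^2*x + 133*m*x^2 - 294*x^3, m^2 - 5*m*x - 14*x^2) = -m + 7*x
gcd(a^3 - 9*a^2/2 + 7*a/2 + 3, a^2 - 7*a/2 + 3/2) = a - 3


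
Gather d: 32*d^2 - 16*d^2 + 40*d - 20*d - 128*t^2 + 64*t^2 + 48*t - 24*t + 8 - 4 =16*d^2 + 20*d - 64*t^2 + 24*t + 4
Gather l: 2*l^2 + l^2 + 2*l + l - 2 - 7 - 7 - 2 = 3*l^2 + 3*l - 18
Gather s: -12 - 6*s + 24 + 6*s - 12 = 0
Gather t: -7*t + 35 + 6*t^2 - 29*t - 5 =6*t^2 - 36*t + 30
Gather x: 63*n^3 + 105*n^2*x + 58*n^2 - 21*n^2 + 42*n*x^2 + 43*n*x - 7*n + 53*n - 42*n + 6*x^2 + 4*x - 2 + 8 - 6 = 63*n^3 + 37*n^2 + 4*n + x^2*(42*n + 6) + x*(105*n^2 + 43*n + 4)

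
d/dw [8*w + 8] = 8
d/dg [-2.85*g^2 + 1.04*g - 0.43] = 1.04 - 5.7*g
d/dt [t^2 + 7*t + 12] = 2*t + 7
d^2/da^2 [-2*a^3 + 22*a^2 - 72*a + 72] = 44 - 12*a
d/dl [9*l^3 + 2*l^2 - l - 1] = 27*l^2 + 4*l - 1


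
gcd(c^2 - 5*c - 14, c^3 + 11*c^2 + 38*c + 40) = c + 2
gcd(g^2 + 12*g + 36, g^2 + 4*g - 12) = g + 6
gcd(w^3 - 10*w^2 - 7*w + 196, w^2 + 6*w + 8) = w + 4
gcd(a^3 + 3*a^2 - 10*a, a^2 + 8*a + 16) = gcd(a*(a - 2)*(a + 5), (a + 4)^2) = 1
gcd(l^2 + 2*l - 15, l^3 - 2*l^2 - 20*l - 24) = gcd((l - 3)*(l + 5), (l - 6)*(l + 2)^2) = 1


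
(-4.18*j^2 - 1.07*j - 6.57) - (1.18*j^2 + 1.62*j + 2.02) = -5.36*j^2 - 2.69*j - 8.59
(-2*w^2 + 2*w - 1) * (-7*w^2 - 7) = 14*w^4 - 14*w^3 + 21*w^2 - 14*w + 7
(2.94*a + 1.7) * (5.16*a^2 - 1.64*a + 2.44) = 15.1704*a^3 + 3.9504*a^2 + 4.3856*a + 4.148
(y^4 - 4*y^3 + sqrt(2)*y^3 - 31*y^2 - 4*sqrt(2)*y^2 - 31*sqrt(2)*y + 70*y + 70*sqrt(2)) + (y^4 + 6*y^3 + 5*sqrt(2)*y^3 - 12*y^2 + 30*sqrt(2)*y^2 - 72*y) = 2*y^4 + 2*y^3 + 6*sqrt(2)*y^3 - 43*y^2 + 26*sqrt(2)*y^2 - 31*sqrt(2)*y - 2*y + 70*sqrt(2)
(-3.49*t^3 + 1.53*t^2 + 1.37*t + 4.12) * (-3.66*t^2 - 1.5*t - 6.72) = 12.7734*t^5 - 0.3648*t^4 + 16.1436*t^3 - 27.4158*t^2 - 15.3864*t - 27.6864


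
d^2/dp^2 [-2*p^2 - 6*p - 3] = -4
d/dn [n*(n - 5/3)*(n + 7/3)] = 3*n^2 + 4*n/3 - 35/9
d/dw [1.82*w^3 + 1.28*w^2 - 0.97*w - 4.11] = 5.46*w^2 + 2.56*w - 0.97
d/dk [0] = 0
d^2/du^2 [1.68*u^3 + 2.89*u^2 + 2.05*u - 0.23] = 10.08*u + 5.78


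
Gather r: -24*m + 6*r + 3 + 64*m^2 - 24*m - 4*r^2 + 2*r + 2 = 64*m^2 - 48*m - 4*r^2 + 8*r + 5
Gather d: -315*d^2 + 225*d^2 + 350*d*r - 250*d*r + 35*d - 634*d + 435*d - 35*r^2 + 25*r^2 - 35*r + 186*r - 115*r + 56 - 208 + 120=-90*d^2 + d*(100*r - 164) - 10*r^2 + 36*r - 32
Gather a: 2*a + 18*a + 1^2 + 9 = 20*a + 10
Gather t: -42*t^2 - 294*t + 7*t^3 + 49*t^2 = 7*t^3 + 7*t^2 - 294*t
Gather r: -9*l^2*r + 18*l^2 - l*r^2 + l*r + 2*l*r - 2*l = 18*l^2 - l*r^2 - 2*l + r*(-9*l^2 + 3*l)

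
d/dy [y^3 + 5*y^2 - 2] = y*(3*y + 10)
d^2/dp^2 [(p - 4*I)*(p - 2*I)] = 2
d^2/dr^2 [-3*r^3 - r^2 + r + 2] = -18*r - 2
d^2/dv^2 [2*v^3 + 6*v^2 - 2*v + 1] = 12*v + 12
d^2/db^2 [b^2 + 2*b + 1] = 2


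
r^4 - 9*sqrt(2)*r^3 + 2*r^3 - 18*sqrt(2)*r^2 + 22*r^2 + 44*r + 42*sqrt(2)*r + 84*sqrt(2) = (r + 2)*(r - 7*sqrt(2))*(r - 3*sqrt(2))*(r + sqrt(2))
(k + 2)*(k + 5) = k^2 + 7*k + 10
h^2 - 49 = (h - 7)*(h + 7)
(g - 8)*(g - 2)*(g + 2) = g^3 - 8*g^2 - 4*g + 32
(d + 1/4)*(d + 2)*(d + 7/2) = d^3 + 23*d^2/4 + 67*d/8 + 7/4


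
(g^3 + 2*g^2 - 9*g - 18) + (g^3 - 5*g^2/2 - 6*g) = 2*g^3 - g^2/2 - 15*g - 18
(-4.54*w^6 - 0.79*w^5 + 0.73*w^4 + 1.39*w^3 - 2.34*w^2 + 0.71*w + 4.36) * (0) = 0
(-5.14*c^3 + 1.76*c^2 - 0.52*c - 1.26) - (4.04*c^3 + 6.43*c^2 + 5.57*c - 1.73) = -9.18*c^3 - 4.67*c^2 - 6.09*c + 0.47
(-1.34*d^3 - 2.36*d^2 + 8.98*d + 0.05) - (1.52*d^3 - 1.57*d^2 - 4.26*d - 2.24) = -2.86*d^3 - 0.79*d^2 + 13.24*d + 2.29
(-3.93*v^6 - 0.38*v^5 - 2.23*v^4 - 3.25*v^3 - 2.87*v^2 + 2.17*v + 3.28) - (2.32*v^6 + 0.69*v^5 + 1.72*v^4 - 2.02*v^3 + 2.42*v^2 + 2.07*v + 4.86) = -6.25*v^6 - 1.07*v^5 - 3.95*v^4 - 1.23*v^3 - 5.29*v^2 + 0.1*v - 1.58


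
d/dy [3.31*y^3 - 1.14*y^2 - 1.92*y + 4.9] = 9.93*y^2 - 2.28*y - 1.92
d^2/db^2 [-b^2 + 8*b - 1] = -2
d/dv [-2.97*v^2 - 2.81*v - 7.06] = -5.94*v - 2.81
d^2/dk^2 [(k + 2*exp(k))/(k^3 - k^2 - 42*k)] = 2*(-k^2*(-k^2 + k + 42)^2*exp(k) + k*(-(k + 2*exp(k))*(3*k - 1) + (2*exp(k) + 1)*(-3*k^2 + 2*k + 42))*(-k^2 + k + 42) - (k + 2*exp(k))*(-3*k^2 + 2*k + 42)^2)/(k^3*(-k^2 + k + 42)^3)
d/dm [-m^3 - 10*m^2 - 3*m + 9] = -3*m^2 - 20*m - 3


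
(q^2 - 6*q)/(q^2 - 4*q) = (q - 6)/(q - 4)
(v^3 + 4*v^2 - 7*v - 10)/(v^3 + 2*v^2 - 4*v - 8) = (v^2 + 6*v + 5)/(v^2 + 4*v + 4)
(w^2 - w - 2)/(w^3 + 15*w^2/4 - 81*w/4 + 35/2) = 4*(w + 1)/(4*w^2 + 23*w - 35)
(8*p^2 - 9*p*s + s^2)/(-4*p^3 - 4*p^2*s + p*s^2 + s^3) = (-8*p^2 + 9*p*s - s^2)/(4*p^3 + 4*p^2*s - p*s^2 - s^3)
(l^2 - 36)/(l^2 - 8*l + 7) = (l^2 - 36)/(l^2 - 8*l + 7)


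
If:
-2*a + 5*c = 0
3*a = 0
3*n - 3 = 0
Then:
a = 0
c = 0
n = 1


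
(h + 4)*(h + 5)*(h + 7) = h^3 + 16*h^2 + 83*h + 140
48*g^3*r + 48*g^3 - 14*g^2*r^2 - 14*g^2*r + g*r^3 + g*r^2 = (-8*g + r)*(-6*g + r)*(g*r + g)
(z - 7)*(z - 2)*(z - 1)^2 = z^4 - 11*z^3 + 33*z^2 - 37*z + 14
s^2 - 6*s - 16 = (s - 8)*(s + 2)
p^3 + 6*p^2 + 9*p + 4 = (p + 1)^2*(p + 4)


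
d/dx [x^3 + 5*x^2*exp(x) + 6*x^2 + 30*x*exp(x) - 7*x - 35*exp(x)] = 5*x^2*exp(x) + 3*x^2 + 40*x*exp(x) + 12*x - 5*exp(x) - 7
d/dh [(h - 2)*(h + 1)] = 2*h - 1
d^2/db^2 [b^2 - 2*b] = 2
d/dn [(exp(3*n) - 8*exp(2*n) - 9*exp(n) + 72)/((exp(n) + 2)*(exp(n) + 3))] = (exp(2*n) + 4*exp(n) - 46)*exp(n)/(exp(2*n) + 4*exp(n) + 4)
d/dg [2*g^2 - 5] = 4*g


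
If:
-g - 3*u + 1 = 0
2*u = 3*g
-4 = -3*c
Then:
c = 4/3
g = 2/11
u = 3/11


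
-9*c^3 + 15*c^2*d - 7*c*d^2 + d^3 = (-3*c + d)^2*(-c + d)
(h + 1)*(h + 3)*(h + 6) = h^3 + 10*h^2 + 27*h + 18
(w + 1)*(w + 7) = w^2 + 8*w + 7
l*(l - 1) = l^2 - l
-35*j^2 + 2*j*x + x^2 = (-5*j + x)*(7*j + x)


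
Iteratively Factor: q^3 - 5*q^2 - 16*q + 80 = (q - 4)*(q^2 - q - 20) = (q - 5)*(q - 4)*(q + 4)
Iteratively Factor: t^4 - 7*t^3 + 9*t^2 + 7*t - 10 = (t - 5)*(t^3 - 2*t^2 - t + 2) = (t - 5)*(t - 2)*(t^2 - 1) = (t - 5)*(t - 2)*(t - 1)*(t + 1)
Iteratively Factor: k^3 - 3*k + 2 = (k - 1)*(k^2 + k - 2) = (k - 1)*(k + 2)*(k - 1)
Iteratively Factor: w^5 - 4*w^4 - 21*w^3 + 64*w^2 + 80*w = (w - 5)*(w^4 + w^3 - 16*w^2 - 16*w) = (w - 5)*(w + 1)*(w^3 - 16*w) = (w - 5)*(w + 1)*(w + 4)*(w^2 - 4*w) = w*(w - 5)*(w + 1)*(w + 4)*(w - 4)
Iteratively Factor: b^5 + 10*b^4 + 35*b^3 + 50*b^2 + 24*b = (b + 1)*(b^4 + 9*b^3 + 26*b^2 + 24*b) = (b + 1)*(b + 3)*(b^3 + 6*b^2 + 8*b) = (b + 1)*(b + 3)*(b + 4)*(b^2 + 2*b) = (b + 1)*(b + 2)*(b + 3)*(b + 4)*(b)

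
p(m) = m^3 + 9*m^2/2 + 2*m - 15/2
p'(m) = 3*m^2 + 9*m + 2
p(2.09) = 25.47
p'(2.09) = 33.91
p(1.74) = 14.87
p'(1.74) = 26.74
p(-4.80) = -24.01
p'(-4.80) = 27.92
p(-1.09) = -5.63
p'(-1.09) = -4.25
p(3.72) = 113.69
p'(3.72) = 77.00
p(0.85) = -1.93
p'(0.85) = 11.82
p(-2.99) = 0.02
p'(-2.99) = 1.91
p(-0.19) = -7.72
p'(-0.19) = 0.40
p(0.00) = -7.50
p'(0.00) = 2.00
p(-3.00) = 0.00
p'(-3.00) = 2.00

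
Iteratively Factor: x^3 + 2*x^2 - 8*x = (x)*(x^2 + 2*x - 8) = x*(x - 2)*(x + 4)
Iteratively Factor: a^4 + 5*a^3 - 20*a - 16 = (a - 2)*(a^3 + 7*a^2 + 14*a + 8) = (a - 2)*(a + 2)*(a^2 + 5*a + 4) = (a - 2)*(a + 2)*(a + 4)*(a + 1)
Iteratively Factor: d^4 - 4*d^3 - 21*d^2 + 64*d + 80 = (d + 4)*(d^3 - 8*d^2 + 11*d + 20) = (d - 5)*(d + 4)*(d^2 - 3*d - 4) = (d - 5)*(d - 4)*(d + 4)*(d + 1)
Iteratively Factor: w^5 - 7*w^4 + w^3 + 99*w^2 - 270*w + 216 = (w - 3)*(w^4 - 4*w^3 - 11*w^2 + 66*w - 72) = (w - 3)^2*(w^3 - w^2 - 14*w + 24) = (w - 3)^3*(w^2 + 2*w - 8) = (w - 3)^3*(w - 2)*(w + 4)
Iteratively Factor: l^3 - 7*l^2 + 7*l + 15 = (l + 1)*(l^2 - 8*l + 15) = (l - 3)*(l + 1)*(l - 5)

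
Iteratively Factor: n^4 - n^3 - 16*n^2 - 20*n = (n + 2)*(n^3 - 3*n^2 - 10*n) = (n + 2)^2*(n^2 - 5*n) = n*(n + 2)^2*(n - 5)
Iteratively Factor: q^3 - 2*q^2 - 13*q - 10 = (q - 5)*(q^2 + 3*q + 2) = (q - 5)*(q + 2)*(q + 1)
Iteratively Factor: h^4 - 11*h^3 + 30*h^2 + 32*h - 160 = (h - 4)*(h^3 - 7*h^2 + 2*h + 40) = (h - 5)*(h - 4)*(h^2 - 2*h - 8) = (h - 5)*(h - 4)^2*(h + 2)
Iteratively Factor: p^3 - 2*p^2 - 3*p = (p + 1)*(p^2 - 3*p) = p*(p + 1)*(p - 3)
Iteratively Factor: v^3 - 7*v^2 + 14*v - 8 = (v - 1)*(v^2 - 6*v + 8) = (v - 4)*(v - 1)*(v - 2)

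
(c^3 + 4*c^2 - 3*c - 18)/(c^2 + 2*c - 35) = (c^3 + 4*c^2 - 3*c - 18)/(c^2 + 2*c - 35)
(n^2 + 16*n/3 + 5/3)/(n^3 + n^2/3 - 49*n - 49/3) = (n + 5)/(n^2 - 49)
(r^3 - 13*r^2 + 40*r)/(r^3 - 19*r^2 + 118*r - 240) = r/(r - 6)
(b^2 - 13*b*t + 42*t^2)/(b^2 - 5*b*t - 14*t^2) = (b - 6*t)/(b + 2*t)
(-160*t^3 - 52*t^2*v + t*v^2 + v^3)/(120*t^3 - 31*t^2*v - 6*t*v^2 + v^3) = (-4*t - v)/(3*t - v)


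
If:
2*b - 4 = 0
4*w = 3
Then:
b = 2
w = 3/4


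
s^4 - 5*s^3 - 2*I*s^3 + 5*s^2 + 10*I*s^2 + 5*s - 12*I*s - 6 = (s - 3)*(s - 2)*(s - I)^2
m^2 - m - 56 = (m - 8)*(m + 7)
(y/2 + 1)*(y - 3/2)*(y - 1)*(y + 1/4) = y^4/2 - y^3/8 - 29*y^2/16 + 17*y/16 + 3/8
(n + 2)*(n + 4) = n^2 + 6*n + 8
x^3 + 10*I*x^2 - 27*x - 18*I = (x + I)*(x + 3*I)*(x + 6*I)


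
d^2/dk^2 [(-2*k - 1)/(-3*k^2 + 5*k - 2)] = 2*((7 - 18*k)*(3*k^2 - 5*k + 2) + (2*k + 1)*(6*k - 5)^2)/(3*k^2 - 5*k + 2)^3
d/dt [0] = 0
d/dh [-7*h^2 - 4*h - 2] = -14*h - 4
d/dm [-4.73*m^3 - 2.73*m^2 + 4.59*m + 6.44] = -14.19*m^2 - 5.46*m + 4.59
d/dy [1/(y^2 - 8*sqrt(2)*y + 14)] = 2*(-y + 4*sqrt(2))/(y^2 - 8*sqrt(2)*y + 14)^2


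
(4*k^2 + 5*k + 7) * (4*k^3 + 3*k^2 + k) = 16*k^5 + 32*k^4 + 47*k^3 + 26*k^2 + 7*k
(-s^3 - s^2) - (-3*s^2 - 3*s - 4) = -s^3 + 2*s^2 + 3*s + 4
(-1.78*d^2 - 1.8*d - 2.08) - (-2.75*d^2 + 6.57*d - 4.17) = 0.97*d^2 - 8.37*d + 2.09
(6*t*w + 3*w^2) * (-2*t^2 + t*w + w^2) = -12*t^3*w + 9*t*w^3 + 3*w^4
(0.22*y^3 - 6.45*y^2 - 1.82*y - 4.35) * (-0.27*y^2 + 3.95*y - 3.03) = -0.0594*y^5 + 2.6105*y^4 - 25.6527*y^3 + 13.529*y^2 - 11.6679*y + 13.1805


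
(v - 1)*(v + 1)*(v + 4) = v^3 + 4*v^2 - v - 4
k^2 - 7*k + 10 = (k - 5)*(k - 2)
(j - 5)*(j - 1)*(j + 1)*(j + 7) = j^4 + 2*j^3 - 36*j^2 - 2*j + 35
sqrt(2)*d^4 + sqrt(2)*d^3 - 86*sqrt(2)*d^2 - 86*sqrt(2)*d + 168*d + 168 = (d - 6*sqrt(2))*(d - sqrt(2))*(d + 7*sqrt(2))*(sqrt(2)*d + sqrt(2))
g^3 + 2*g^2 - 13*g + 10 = (g - 2)*(g - 1)*(g + 5)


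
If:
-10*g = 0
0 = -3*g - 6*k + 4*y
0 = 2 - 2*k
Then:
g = 0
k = 1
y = 3/2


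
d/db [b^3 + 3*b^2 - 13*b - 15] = 3*b^2 + 6*b - 13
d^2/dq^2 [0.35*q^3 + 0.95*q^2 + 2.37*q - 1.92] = 2.1*q + 1.9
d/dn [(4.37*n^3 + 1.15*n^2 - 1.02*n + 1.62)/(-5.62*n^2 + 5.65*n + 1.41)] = (-24.5594*n^4 + 49.381*n^3 + 19.2502*n^2 + 21.4518*n - 10.5912)/(31.5844*n^4 - 63.506*n^3 + 16.0741*n^2 + 15.933*n + 1.9881)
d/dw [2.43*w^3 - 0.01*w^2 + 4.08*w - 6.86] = 7.29*w^2 - 0.02*w + 4.08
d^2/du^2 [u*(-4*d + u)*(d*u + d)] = 2*d*(-4*d + 3*u + 1)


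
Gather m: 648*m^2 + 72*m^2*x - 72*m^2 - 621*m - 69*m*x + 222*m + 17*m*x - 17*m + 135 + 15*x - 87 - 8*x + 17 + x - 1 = m^2*(72*x + 576) + m*(-52*x - 416) + 8*x + 64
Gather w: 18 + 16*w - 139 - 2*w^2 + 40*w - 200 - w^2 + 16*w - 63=-3*w^2 + 72*w - 384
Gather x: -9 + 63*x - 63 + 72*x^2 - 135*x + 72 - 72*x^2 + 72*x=0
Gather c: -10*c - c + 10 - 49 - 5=-11*c - 44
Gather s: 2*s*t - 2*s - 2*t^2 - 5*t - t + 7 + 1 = s*(2*t - 2) - 2*t^2 - 6*t + 8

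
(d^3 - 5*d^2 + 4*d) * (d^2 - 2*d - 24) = d^5 - 7*d^4 - 10*d^3 + 112*d^2 - 96*d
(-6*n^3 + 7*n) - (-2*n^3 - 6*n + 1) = -4*n^3 + 13*n - 1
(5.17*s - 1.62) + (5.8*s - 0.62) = 10.97*s - 2.24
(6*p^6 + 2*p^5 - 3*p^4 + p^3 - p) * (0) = 0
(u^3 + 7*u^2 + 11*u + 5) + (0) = u^3 + 7*u^2 + 11*u + 5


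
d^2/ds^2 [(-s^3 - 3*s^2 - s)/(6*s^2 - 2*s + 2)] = 2*(-8*s^3 + 15*s^2 + 3*s - 2)/(27*s^6 - 27*s^5 + 36*s^4 - 19*s^3 + 12*s^2 - 3*s + 1)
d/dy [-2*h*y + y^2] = -2*h + 2*y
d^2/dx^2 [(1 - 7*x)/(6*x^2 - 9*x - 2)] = 6*(3*(4*x - 3)^2*(7*x - 1) + (42*x - 23)*(-6*x^2 + 9*x + 2))/(-6*x^2 + 9*x + 2)^3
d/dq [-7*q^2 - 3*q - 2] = -14*q - 3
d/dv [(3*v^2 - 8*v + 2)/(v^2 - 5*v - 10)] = (-7*v^2 - 64*v + 90)/(v^4 - 10*v^3 + 5*v^2 + 100*v + 100)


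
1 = 1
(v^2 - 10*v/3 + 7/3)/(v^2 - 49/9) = 3*(v - 1)/(3*v + 7)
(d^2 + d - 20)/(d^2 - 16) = (d + 5)/(d + 4)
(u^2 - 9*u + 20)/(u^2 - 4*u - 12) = (-u^2 + 9*u - 20)/(-u^2 + 4*u + 12)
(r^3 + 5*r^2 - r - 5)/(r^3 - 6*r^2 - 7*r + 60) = (r^3 + 5*r^2 - r - 5)/(r^3 - 6*r^2 - 7*r + 60)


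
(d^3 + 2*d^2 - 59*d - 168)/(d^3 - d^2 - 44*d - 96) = (d + 7)/(d + 4)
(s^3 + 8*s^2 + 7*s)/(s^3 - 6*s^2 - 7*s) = (s + 7)/(s - 7)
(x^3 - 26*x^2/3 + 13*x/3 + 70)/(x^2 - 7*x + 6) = (3*x^2 - 8*x - 35)/(3*(x - 1))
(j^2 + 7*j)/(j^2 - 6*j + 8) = j*(j + 7)/(j^2 - 6*j + 8)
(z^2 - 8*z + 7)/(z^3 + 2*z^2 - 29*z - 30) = (z^2 - 8*z + 7)/(z^3 + 2*z^2 - 29*z - 30)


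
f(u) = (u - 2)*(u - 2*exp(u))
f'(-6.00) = -13.97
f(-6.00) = 48.04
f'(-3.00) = -7.60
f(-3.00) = 15.50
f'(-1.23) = -3.16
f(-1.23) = 5.86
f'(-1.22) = -3.13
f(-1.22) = 5.83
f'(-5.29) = -12.52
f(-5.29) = 38.64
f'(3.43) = -145.20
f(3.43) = -83.40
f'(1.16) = -0.70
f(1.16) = 4.38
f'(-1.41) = -3.64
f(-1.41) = 6.47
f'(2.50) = -33.55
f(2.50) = -10.93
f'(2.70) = -47.19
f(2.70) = -18.94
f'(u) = u + (1 - 2*exp(u))*(u - 2) - 2*exp(u) = -2*u*exp(u) + 2*u + 2*exp(u) - 2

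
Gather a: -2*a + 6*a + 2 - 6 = 4*a - 4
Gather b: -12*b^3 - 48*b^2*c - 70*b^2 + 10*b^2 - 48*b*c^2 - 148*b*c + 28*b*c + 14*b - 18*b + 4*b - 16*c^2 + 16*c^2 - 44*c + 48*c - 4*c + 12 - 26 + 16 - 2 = -12*b^3 + b^2*(-48*c - 60) + b*(-48*c^2 - 120*c)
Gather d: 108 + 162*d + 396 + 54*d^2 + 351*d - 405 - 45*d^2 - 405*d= 9*d^2 + 108*d + 99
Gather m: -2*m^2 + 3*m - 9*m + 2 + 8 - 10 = -2*m^2 - 6*m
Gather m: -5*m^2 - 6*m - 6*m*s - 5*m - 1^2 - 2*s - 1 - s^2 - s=-5*m^2 + m*(-6*s - 11) - s^2 - 3*s - 2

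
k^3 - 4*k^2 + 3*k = k*(k - 3)*(k - 1)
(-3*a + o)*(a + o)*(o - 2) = -3*a^2*o + 6*a^2 - 2*a*o^2 + 4*a*o + o^3 - 2*o^2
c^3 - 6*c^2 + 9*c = c*(c - 3)^2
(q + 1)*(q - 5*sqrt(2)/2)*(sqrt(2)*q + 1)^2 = 2*q^4 - 3*sqrt(2)*q^3 + 2*q^3 - 9*q^2 - 3*sqrt(2)*q^2 - 9*q - 5*sqrt(2)*q/2 - 5*sqrt(2)/2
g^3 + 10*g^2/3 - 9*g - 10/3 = (g - 2)*(g + 1/3)*(g + 5)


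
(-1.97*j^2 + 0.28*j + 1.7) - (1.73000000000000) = -1.97*j^2 + 0.28*j - 0.03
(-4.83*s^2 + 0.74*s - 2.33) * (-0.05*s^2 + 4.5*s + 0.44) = 0.2415*s^4 - 21.772*s^3 + 1.3213*s^2 - 10.1594*s - 1.0252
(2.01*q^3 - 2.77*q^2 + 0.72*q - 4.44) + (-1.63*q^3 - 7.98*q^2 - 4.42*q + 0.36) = 0.38*q^3 - 10.75*q^2 - 3.7*q - 4.08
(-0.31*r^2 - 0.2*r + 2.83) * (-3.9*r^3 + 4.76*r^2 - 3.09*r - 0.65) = 1.209*r^5 - 0.6956*r^4 - 11.0311*r^3 + 14.2903*r^2 - 8.6147*r - 1.8395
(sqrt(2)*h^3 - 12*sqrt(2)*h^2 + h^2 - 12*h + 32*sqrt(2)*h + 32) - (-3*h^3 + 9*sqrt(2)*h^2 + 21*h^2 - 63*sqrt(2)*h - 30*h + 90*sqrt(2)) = sqrt(2)*h^3 + 3*h^3 - 21*sqrt(2)*h^2 - 20*h^2 + 18*h + 95*sqrt(2)*h - 90*sqrt(2) + 32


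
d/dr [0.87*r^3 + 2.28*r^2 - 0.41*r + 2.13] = 2.61*r^2 + 4.56*r - 0.41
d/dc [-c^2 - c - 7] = -2*c - 1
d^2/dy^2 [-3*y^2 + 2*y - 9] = -6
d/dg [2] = 0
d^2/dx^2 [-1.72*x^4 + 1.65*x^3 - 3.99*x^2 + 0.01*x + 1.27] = -20.64*x^2 + 9.9*x - 7.98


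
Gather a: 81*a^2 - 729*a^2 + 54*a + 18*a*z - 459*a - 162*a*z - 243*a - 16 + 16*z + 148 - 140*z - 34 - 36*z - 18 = -648*a^2 + a*(-144*z - 648) - 160*z + 80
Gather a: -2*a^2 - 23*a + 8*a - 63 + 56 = -2*a^2 - 15*a - 7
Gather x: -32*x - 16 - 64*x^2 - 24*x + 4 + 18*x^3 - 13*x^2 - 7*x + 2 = 18*x^3 - 77*x^2 - 63*x - 10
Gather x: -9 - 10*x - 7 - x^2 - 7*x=-x^2 - 17*x - 16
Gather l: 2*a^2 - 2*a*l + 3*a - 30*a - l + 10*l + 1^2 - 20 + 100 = 2*a^2 - 27*a + l*(9 - 2*a) + 81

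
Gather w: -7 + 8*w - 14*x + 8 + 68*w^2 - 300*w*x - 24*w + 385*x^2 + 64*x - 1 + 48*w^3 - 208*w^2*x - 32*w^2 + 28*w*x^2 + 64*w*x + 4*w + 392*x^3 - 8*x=48*w^3 + w^2*(36 - 208*x) + w*(28*x^2 - 236*x - 12) + 392*x^3 + 385*x^2 + 42*x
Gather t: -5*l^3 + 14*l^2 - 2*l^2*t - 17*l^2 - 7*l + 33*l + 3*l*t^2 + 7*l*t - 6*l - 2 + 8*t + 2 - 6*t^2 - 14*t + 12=-5*l^3 - 3*l^2 + 20*l + t^2*(3*l - 6) + t*(-2*l^2 + 7*l - 6) + 12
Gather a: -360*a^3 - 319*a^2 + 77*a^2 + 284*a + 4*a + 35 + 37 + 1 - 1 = -360*a^3 - 242*a^2 + 288*a + 72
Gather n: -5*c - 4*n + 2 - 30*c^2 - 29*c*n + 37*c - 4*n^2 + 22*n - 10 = -30*c^2 + 32*c - 4*n^2 + n*(18 - 29*c) - 8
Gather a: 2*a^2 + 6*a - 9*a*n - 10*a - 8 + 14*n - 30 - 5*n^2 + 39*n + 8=2*a^2 + a*(-9*n - 4) - 5*n^2 + 53*n - 30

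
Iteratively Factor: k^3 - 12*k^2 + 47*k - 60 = (k - 5)*(k^2 - 7*k + 12) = (k - 5)*(k - 4)*(k - 3)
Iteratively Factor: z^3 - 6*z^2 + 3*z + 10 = (z + 1)*(z^2 - 7*z + 10) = (z - 2)*(z + 1)*(z - 5)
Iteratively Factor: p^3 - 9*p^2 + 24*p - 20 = (p - 2)*(p^2 - 7*p + 10) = (p - 2)^2*(p - 5)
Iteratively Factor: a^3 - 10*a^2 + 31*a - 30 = (a - 3)*(a^2 - 7*a + 10) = (a - 3)*(a - 2)*(a - 5)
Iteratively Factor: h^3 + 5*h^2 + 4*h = (h + 4)*(h^2 + h) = (h + 1)*(h + 4)*(h)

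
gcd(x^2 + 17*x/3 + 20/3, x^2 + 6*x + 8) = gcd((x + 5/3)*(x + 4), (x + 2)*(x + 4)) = x + 4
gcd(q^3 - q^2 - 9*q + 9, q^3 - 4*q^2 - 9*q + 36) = q^2 - 9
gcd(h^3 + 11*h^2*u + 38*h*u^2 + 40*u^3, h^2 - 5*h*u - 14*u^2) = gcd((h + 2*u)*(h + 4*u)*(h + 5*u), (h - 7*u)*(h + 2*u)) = h + 2*u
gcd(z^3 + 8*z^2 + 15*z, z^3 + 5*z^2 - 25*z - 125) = z + 5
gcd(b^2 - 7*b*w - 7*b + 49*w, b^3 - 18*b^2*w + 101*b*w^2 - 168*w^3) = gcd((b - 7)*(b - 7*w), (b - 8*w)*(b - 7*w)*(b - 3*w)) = -b + 7*w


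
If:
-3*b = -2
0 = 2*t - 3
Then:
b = 2/3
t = 3/2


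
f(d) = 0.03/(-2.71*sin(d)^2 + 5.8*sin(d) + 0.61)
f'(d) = 0.03*(5.42*sin(d)*cos(d) - 5.8*cos(d))/(-2.71*sin(d)^2 + 5.8*sin(d) + 0.61)^2 = (0.1626*sin(d) - 0.174)*cos(d)/(-2.71*sin(d)^2 + 5.8*sin(d) + 0.61)^2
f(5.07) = -0.00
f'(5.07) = -0.00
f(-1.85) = -0.00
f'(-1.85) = 0.00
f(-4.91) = 0.01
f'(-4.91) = -0.00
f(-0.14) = -0.12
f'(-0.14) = -3.06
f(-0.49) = -0.01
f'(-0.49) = -0.03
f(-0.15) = -0.09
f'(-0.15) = -1.95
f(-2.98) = -0.08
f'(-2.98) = 1.28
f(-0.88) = -0.01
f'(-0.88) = -0.01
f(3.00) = 0.02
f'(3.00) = 0.08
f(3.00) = 0.02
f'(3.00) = 0.08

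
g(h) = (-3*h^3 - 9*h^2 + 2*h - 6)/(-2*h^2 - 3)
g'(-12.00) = 1.52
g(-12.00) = -13.26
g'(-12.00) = 1.52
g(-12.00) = -13.26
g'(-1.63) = 1.01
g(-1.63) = 2.43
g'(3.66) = 1.80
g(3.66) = 8.94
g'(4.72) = 1.68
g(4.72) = 10.78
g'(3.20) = 1.88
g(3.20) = 8.09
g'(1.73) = 2.38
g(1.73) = 5.01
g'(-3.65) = 1.55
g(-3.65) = -0.43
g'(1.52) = 2.47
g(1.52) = 4.50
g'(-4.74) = 1.56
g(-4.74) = -2.12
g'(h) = 4*h*(-3*h^3 - 9*h^2 + 2*h - 6)/(-2*h^2 - 3)^2 + (-9*h^2 - 18*h + 2)/(-2*h^2 - 3) = (6*h^4 + 31*h^2 + 30*h - 6)/(4*h^4 + 12*h^2 + 9)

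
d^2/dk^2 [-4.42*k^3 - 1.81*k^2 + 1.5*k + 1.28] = -26.52*k - 3.62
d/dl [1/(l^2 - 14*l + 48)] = 2*(7 - l)/(l^2 - 14*l + 48)^2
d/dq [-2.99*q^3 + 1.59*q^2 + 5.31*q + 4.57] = -8.97*q^2 + 3.18*q + 5.31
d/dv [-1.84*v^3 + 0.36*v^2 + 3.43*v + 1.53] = -5.52*v^2 + 0.72*v + 3.43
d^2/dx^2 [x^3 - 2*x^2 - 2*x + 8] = 6*x - 4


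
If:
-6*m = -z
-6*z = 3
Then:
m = -1/12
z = -1/2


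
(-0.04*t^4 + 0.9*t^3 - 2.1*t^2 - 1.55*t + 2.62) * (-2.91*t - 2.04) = 0.1164*t^5 - 2.5374*t^4 + 4.275*t^3 + 8.7945*t^2 - 4.4622*t - 5.3448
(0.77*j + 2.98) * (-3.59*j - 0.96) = -2.7643*j^2 - 11.4374*j - 2.8608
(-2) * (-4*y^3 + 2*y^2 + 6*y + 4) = 8*y^3 - 4*y^2 - 12*y - 8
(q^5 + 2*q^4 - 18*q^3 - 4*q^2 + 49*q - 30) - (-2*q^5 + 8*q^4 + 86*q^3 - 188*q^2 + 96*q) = 3*q^5 - 6*q^4 - 104*q^3 + 184*q^2 - 47*q - 30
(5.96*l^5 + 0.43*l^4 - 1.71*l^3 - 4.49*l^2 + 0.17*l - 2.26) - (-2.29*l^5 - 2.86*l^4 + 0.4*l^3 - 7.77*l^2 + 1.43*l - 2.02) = 8.25*l^5 + 3.29*l^4 - 2.11*l^3 + 3.28*l^2 - 1.26*l - 0.24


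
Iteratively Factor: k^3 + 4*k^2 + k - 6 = (k + 3)*(k^2 + k - 2) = (k - 1)*(k + 3)*(k + 2)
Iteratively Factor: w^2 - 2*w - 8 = (w - 4)*(w + 2)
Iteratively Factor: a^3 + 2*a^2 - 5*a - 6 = (a + 1)*(a^2 + a - 6) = (a - 2)*(a + 1)*(a + 3)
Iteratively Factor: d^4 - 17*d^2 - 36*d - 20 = (d + 1)*(d^3 - d^2 - 16*d - 20) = (d + 1)*(d + 2)*(d^2 - 3*d - 10) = (d - 5)*(d + 1)*(d + 2)*(d + 2)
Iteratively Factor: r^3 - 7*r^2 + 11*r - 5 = (r - 5)*(r^2 - 2*r + 1) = (r - 5)*(r - 1)*(r - 1)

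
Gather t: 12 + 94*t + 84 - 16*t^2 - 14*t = -16*t^2 + 80*t + 96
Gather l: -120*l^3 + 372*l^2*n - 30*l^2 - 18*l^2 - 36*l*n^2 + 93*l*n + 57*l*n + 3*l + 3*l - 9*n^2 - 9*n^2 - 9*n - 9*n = -120*l^3 + l^2*(372*n - 48) + l*(-36*n^2 + 150*n + 6) - 18*n^2 - 18*n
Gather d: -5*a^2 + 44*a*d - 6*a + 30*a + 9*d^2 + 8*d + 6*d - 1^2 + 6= -5*a^2 + 24*a + 9*d^2 + d*(44*a + 14) + 5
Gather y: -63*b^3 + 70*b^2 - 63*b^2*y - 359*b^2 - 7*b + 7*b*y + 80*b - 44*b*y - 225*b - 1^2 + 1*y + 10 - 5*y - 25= -63*b^3 - 289*b^2 - 152*b + y*(-63*b^2 - 37*b - 4) - 16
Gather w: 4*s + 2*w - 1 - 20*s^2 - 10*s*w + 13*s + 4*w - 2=-20*s^2 + 17*s + w*(6 - 10*s) - 3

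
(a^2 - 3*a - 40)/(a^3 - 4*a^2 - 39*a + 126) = (a^2 - 3*a - 40)/(a^3 - 4*a^2 - 39*a + 126)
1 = 1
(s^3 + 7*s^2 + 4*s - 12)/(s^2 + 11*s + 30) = (s^2 + s - 2)/(s + 5)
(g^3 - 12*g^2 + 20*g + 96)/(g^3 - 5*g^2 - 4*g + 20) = (g^2 - 14*g + 48)/(g^2 - 7*g + 10)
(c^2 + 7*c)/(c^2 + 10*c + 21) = c/(c + 3)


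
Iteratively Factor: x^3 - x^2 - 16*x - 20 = (x + 2)*(x^2 - 3*x - 10) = (x - 5)*(x + 2)*(x + 2)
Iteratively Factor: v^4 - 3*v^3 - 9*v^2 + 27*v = (v + 3)*(v^3 - 6*v^2 + 9*v) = (v - 3)*(v + 3)*(v^2 - 3*v) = (v - 3)^2*(v + 3)*(v)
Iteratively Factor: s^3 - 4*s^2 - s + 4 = (s - 1)*(s^2 - 3*s - 4) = (s - 4)*(s - 1)*(s + 1)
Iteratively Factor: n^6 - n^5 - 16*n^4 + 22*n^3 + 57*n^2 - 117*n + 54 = (n - 2)*(n^5 + n^4 - 14*n^3 - 6*n^2 + 45*n - 27) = (n - 2)*(n + 3)*(n^4 - 2*n^3 - 8*n^2 + 18*n - 9) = (n - 2)*(n + 3)^2*(n^3 - 5*n^2 + 7*n - 3) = (n - 3)*(n - 2)*(n + 3)^2*(n^2 - 2*n + 1) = (n - 3)*(n - 2)*(n - 1)*(n + 3)^2*(n - 1)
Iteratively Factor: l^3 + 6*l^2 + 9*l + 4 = (l + 1)*(l^2 + 5*l + 4) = (l + 1)*(l + 4)*(l + 1)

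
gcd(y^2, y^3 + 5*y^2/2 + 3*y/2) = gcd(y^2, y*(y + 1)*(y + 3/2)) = y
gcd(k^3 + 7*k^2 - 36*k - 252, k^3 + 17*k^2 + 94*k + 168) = k^2 + 13*k + 42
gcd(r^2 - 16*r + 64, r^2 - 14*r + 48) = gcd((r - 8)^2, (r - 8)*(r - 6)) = r - 8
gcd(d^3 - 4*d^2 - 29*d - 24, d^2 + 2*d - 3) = d + 3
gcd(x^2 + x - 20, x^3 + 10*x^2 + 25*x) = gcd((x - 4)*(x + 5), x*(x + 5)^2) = x + 5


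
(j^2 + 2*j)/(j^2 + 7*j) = (j + 2)/(j + 7)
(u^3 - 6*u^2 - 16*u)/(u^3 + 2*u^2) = (u - 8)/u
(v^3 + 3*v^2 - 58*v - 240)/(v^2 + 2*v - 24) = (v^2 - 3*v - 40)/(v - 4)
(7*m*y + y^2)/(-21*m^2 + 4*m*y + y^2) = y/(-3*m + y)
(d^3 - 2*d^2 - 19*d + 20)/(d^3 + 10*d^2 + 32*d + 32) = (d^2 - 6*d + 5)/(d^2 + 6*d + 8)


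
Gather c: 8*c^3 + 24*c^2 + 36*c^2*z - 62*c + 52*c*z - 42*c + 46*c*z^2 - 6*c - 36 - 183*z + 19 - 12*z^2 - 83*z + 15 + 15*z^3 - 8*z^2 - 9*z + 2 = 8*c^3 + c^2*(36*z + 24) + c*(46*z^2 + 52*z - 110) + 15*z^3 - 20*z^2 - 275*z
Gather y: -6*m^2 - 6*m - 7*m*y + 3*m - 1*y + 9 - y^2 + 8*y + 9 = -6*m^2 - 3*m - y^2 + y*(7 - 7*m) + 18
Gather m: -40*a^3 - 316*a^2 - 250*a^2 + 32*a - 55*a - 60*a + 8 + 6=-40*a^3 - 566*a^2 - 83*a + 14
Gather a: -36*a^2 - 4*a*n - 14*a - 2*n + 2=-36*a^2 + a*(-4*n - 14) - 2*n + 2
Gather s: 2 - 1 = 1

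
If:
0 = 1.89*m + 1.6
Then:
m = -0.85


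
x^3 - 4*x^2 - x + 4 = (x - 4)*(x - 1)*(x + 1)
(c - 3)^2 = c^2 - 6*c + 9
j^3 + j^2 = j^2*(j + 1)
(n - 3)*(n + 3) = n^2 - 9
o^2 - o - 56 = (o - 8)*(o + 7)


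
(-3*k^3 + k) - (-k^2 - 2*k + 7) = -3*k^3 + k^2 + 3*k - 7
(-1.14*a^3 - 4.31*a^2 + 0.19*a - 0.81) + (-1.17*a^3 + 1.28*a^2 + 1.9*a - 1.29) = -2.31*a^3 - 3.03*a^2 + 2.09*a - 2.1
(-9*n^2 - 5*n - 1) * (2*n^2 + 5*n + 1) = -18*n^4 - 55*n^3 - 36*n^2 - 10*n - 1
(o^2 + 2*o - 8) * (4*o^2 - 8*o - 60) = 4*o^4 - 108*o^2 - 56*o + 480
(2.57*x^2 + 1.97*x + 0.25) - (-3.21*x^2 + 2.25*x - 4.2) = 5.78*x^2 - 0.28*x + 4.45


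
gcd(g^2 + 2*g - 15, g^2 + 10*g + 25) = g + 5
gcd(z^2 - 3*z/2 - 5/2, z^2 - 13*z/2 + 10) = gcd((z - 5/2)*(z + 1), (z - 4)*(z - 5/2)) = z - 5/2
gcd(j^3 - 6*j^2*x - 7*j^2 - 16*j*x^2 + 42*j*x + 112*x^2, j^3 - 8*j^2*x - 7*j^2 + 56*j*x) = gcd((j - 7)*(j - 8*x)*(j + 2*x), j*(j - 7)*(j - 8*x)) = -j^2 + 8*j*x + 7*j - 56*x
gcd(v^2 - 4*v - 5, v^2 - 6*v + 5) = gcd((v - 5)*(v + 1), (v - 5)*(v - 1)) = v - 5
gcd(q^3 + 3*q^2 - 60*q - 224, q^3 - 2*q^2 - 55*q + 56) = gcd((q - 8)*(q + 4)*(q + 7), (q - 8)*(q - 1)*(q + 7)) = q^2 - q - 56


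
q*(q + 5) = q^2 + 5*q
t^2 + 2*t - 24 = (t - 4)*(t + 6)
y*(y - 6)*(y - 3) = y^3 - 9*y^2 + 18*y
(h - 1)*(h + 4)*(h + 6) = h^3 + 9*h^2 + 14*h - 24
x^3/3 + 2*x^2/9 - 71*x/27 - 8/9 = (x/3 + 1)*(x - 8/3)*(x + 1/3)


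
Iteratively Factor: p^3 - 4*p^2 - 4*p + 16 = (p - 2)*(p^2 - 2*p - 8) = (p - 4)*(p - 2)*(p + 2)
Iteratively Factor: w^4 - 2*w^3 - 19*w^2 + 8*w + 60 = (w + 3)*(w^3 - 5*w^2 - 4*w + 20) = (w + 2)*(w + 3)*(w^2 - 7*w + 10) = (w - 5)*(w + 2)*(w + 3)*(w - 2)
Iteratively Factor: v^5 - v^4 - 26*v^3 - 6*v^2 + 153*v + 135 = (v + 3)*(v^4 - 4*v^3 - 14*v^2 + 36*v + 45) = (v - 5)*(v + 3)*(v^3 + v^2 - 9*v - 9) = (v - 5)*(v + 1)*(v + 3)*(v^2 - 9) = (v - 5)*(v - 3)*(v + 1)*(v + 3)*(v + 3)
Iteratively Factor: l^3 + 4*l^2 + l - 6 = (l - 1)*(l^2 + 5*l + 6) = (l - 1)*(l + 2)*(l + 3)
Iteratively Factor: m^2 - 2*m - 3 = (m + 1)*(m - 3)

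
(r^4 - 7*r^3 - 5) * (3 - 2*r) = -2*r^5 + 17*r^4 - 21*r^3 + 10*r - 15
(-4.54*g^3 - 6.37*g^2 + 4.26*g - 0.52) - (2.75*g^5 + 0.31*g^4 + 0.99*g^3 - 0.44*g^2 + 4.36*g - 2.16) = -2.75*g^5 - 0.31*g^4 - 5.53*g^3 - 5.93*g^2 - 0.100000000000001*g + 1.64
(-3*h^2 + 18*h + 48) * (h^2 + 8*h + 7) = -3*h^4 - 6*h^3 + 171*h^2 + 510*h + 336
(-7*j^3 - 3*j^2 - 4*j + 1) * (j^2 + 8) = -7*j^5 - 3*j^4 - 60*j^3 - 23*j^2 - 32*j + 8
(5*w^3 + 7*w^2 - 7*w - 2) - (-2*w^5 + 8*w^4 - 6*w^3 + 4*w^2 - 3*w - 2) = 2*w^5 - 8*w^4 + 11*w^3 + 3*w^2 - 4*w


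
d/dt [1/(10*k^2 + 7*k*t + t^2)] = (-7*k - 2*t)/(10*k^2 + 7*k*t + t^2)^2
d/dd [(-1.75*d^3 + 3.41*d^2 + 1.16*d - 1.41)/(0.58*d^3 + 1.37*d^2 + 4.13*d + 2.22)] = (-4.44089209850063e-16*d^5 - 4.3753*d^4 - 15.8006*d^3 + 3.2925*d^2 + 19.0038*d + 8.3985)/(0.3364*d^6 + 1.5892*d^5 + 6.6677*d^4 + 13.8914*d^3 + 23.1397*d^2 + 18.3372*d + 4.9284)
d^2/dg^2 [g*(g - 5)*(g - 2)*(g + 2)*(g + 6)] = 20*g^3 + 12*g^2 - 204*g - 8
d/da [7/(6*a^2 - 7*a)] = 7*(7 - 12*a)/(a^2*(6*a - 7)^2)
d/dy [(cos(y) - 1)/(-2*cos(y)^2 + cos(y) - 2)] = (4*cos(y) - cos(2*y))*sin(y)/(-cos(y) + cos(2*y) + 3)^2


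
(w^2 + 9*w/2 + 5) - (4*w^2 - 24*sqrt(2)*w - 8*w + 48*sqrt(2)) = -3*w^2 + 25*w/2 + 24*sqrt(2)*w - 48*sqrt(2) + 5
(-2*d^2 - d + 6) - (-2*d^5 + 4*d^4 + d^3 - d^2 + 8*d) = 2*d^5 - 4*d^4 - d^3 - d^2 - 9*d + 6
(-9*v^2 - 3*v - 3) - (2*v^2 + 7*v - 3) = -11*v^2 - 10*v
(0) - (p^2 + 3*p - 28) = -p^2 - 3*p + 28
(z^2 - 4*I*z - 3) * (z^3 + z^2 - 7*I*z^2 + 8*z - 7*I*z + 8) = z^5 + z^4 - 11*I*z^4 - 23*z^3 - 11*I*z^3 - 23*z^2 - 11*I*z^2 - 24*z - 11*I*z - 24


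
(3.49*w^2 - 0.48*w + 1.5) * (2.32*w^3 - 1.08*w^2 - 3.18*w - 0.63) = 8.0968*w^5 - 4.8828*w^4 - 7.0998*w^3 - 2.2923*w^2 - 4.4676*w - 0.945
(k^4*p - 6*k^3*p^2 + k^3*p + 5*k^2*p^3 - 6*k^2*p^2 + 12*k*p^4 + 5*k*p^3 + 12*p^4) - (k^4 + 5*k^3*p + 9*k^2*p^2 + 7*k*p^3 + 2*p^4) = k^4*p - k^4 - 6*k^3*p^2 - 4*k^3*p + 5*k^2*p^3 - 15*k^2*p^2 + 12*k*p^4 - 2*k*p^3 + 10*p^4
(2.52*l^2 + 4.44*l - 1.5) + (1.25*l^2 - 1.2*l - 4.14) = 3.77*l^2 + 3.24*l - 5.64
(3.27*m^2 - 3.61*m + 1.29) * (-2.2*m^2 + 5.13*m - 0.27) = -7.194*m^4 + 24.7171*m^3 - 22.2402*m^2 + 7.5924*m - 0.3483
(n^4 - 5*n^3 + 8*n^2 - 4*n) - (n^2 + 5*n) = n^4 - 5*n^3 + 7*n^2 - 9*n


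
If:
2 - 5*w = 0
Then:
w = 2/5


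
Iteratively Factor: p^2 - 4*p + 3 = (p - 1)*(p - 3)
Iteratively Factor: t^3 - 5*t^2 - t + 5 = (t + 1)*(t^2 - 6*t + 5) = (t - 1)*(t + 1)*(t - 5)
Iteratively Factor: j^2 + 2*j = (j + 2)*(j)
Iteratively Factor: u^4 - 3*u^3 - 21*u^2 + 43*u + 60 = (u + 4)*(u^3 - 7*u^2 + 7*u + 15) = (u - 5)*(u + 4)*(u^2 - 2*u - 3) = (u - 5)*(u - 3)*(u + 4)*(u + 1)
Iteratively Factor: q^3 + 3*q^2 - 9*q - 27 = (q + 3)*(q^2 - 9) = (q + 3)^2*(q - 3)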